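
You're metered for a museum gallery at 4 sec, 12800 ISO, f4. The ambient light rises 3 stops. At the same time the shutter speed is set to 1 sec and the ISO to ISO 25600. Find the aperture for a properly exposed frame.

f/8

Scene light: 3 stops brighter.
Shutter speed: 4 → 2 → 1 — 2 stops faster (darker).
ISO: 12800 → 25600 — 1 stop higher (brighter).
Net so far: 2 stops brighter. Aperture: f/4 → f/5.6 → f/8.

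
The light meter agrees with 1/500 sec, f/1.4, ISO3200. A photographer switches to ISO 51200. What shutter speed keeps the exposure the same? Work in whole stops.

1/8000s

ISO: 3200 → 6400 → 12800 → 25600 → 51200 — 4 stops higher (brighter).
Need 4 stops darker from the shutter speed: 1/500 → 1/1000 → 1/2000 → 1/4000 → 1/8000.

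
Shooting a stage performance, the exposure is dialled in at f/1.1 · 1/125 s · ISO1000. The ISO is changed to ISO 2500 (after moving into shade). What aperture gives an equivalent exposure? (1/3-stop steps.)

ISO: 1000 → 1250 → 1600 → 2000 → 2500 — 1 1/3 stops raised (brighter).
Need 1 1/3 stops darker from the aperture: f/1.1 → f/1.2 → f/1.4 → f/1.6 → f/1.8.

f/1.8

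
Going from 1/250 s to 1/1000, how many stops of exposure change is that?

2 stops

1/250 → 1/500 → 1/1000 — count the steps: 2 stops.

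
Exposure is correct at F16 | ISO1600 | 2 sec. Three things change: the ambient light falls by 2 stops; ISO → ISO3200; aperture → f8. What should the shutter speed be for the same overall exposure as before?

1 s

Scene light: 2 stops darker.
ISO: 1600 → 3200 — 1 stop higher (brighter).
Aperture: f/16 → f/11 → f/8 — 2 stops larger aperture (brighter).
Net so far: 1 stop brighter. Shutter speed: 2 → 1.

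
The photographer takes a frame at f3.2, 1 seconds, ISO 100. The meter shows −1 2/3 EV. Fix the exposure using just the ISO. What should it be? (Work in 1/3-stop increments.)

Underexposed by 1 2/3 stops → need 1 2/3 stops brighter.
ISO: 100 → 125 → 160 → 200 → 250 → 320.

ISO 320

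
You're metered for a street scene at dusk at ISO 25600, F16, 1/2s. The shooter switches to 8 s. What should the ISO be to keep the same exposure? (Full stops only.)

Shutter speed: 1/2 → 1 → 2 → 4 → 8 — 4 stops longer (brighter).
Need 4 stops darker from the ISO: 25600 → 12800 → 6400 → 3200 → 1600.

ISO 1600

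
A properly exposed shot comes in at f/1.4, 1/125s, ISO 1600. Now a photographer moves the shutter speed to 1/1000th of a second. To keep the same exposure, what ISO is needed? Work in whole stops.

ISO 12800

Shutter speed: 1/125 → 1/250 → 1/500 → 1/1000 — 3 stops shorter (darker).
Need 3 stops brighter from the ISO: 1600 → 3200 → 6400 → 12800.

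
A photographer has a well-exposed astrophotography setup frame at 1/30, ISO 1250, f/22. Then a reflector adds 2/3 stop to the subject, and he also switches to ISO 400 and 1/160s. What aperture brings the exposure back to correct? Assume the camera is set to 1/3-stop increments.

f/7.1

Scene light: 2/3 stop brighter.
ISO: 1250 → 1000 → 800 → 640 → 500 → 400 — 1 2/3 stops dropped (darker).
Shutter speed: 1/30 → 1/40 → 1/50 → 1/60 → 1/80 → 1/100 → 1/125 → 1/160 — 2 1/3 stops shorter (darker).
Net so far: 3 1/3 stops darker. Aperture: f/22 → f/20 → f/18 → f/16 → f/14 → f/13 → f/11 → f/10 → f/9 → f/8 → f/7.1.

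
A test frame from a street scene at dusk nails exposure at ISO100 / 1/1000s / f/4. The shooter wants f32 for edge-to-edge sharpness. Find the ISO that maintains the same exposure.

Aperture: f/4 → f/5.6 → f/8 → f/11 → f/16 → f/22 → f/32 — 6 stops smaller aperture (darker).
Need 6 stops brighter from the ISO: 100 → 200 → 400 → 800 → 1600 → 3200 → 6400.

ISO 6400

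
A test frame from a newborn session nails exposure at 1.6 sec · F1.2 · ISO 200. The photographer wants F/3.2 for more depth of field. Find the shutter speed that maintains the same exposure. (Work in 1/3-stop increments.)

Aperture: f/1.2 → f/1.4 → f/1.6 → f/1.8 → f/2 → f/2.2 → f/2.5 → f/2.8 → f/3.2 — 2 2/3 stops smaller aperture (darker).
Need 2 2/3 stops brighter from the shutter speed: 1.6 → 2 → 2.5 → 3.2 → 4 → 5 → 6 → 8 → 10.

10 s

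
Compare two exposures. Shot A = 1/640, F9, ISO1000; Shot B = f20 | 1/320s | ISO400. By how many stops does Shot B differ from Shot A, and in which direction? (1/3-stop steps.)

2 2/3 stops darker

Aperture: f/9 → f/10 → f/11 → f/13 → f/14 → f/16 → f/18 → f/20 — 2 1/3 stops narrower (darker).
Shutter speed: 1/640 → 1/500 → 1/400 → 1/320 — 1 stop longer (brighter).
ISO: 1000 → 800 → 640 → 500 → 400 — 1 1/3 stops dropped (darker).
Net: −2 1/3 +1 −1 1/3 = −2 2/3 stops.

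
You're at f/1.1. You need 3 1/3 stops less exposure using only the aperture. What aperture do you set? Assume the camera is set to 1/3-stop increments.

f/3.5

Aperture: f/1.1 → f/1.2 → f/1.4 → f/1.6 → f/1.8 → f/2 → f/2.2 → f/2.5 → f/2.8 → f/3.2 → f/3.5 — 3 1/3 stops smaller aperture (darker).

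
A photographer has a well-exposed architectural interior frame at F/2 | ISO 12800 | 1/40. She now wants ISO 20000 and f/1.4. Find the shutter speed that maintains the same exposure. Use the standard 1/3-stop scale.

ISO: 12800 → 16000 → 20000 — 2/3 stop higher (brighter).
Aperture: f/2 → f/1.8 → f/1.6 → f/1.4 — 1 stop wider (brighter).
Net change so far: 1 2/3 stops brighter. Offset with the shutter speed: 1/40 → 1/50 → 1/60 → 1/80 → 1/100 → 1/125.

1/125s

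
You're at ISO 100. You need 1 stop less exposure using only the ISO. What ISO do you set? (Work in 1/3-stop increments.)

ISO 50

ISO: 100 → 80 → 64 → 50 — 1 stop lower (darker).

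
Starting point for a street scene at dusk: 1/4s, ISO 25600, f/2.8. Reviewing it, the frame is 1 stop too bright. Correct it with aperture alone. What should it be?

f/4

Overexposed by 1 stop → need 1 stop darker.
Aperture: f/2.8 → f/4.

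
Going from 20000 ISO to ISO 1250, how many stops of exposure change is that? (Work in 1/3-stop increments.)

20000 → 16000 → 12800 → 10000 → 8000 → 6400 → 5000 → 4000 → 3200 → 2500 → 2000 → 1600 → 1250 — count the steps: 12 third-stops = 4 stops.

4 stops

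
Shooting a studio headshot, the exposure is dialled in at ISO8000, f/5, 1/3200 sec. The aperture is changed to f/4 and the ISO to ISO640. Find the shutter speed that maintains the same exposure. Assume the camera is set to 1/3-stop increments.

1/400s

Aperture: f/5 → f/4.5 → f/4 — 2/3 stop larger aperture (brighter).
ISO: 8000 → 6400 → 5000 → 4000 → 3200 → 2500 → 2000 → 1600 → 1250 → 1000 → 800 → 640 — 3 2/3 stops dropped (darker).
Net change so far: 3 stops darker. Offset with the shutter speed: 1/3200 → 1/2500 → 1/2000 → 1/1600 → 1/1250 → 1/1000 → 1/800 → 1/640 → 1/500 → 1/400.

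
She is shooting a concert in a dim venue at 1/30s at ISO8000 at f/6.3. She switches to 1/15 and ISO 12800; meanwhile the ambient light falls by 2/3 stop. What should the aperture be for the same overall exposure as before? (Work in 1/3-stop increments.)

Scene light: 2/3 stop darker.
Shutter speed: 1/30 → 1/25 → 1/20 → 1/15 — 1 stop slower (brighter).
ISO: 8000 → 10000 → 12800 — 2/3 stop raised (brighter).
Net so far: 1 stop brighter. Aperture: f/6.3 → f/7.1 → f/8 → f/9.

f/9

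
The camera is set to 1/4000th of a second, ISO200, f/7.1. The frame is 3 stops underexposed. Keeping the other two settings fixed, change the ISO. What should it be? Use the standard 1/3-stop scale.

Underexposed by 3 stops → need 3 stops brighter.
ISO: 200 → 250 → 320 → 400 → 500 → 640 → 800 → 1000 → 1250 → 1600.

ISO 1600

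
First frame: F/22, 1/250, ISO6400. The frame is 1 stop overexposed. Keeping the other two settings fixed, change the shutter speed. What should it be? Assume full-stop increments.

1/500s

Overexposed by 1 stop → need 1 stop darker.
Shutter speed: 1/250 → 1/500.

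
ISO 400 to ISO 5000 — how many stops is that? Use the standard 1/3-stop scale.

400 → 500 → 640 → 800 → 1000 → 1250 → 1600 → 2000 → 2500 → 3200 → 4000 → 5000 — count the steps: 11 third-stops = 3 2/3 stops.

3 2/3 stops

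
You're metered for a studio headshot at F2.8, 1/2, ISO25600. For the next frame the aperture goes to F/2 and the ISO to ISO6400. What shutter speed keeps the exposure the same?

1 s

Aperture: f/2.8 → f/2 — 1 stop opened up (brighter).
ISO: 25600 → 12800 → 6400 — 2 stops dropped (darker).
Net change so far: 1 stop darker. Offset with the shutter speed: 1/2 → 1.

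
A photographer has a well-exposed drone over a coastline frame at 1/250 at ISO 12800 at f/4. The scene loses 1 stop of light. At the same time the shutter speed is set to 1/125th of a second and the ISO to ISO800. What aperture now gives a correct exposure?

f/1.0

Scene light: 1 stop darker.
Shutter speed: 1/250 → 1/125 — 1 stop longer (brighter).
ISO: 12800 → 6400 → 3200 → 1600 → 800 — 4 stops dropped (darker).
Net so far: 4 stops darker. Aperture: f/4 → f/2.8 → f/2 → f/1.4 → f/1.0.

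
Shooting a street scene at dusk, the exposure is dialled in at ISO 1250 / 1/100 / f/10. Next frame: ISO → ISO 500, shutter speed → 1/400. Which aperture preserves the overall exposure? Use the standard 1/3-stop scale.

f/3.2

ISO: 1250 → 1000 → 800 → 640 → 500 — 1 1/3 stops lower (darker).
Shutter speed: 1/100 → 1/125 → 1/160 → 1/200 → 1/250 → 1/320 → 1/400 — 2 stops shorter (darker).
Net change so far: 3 1/3 stops darker. Offset with the aperture: f/10 → f/9 → f/8 → f/7.1 → f/6.3 → f/5.6 → f/5 → f/4.5 → f/4 → f/3.5 → f/3.2.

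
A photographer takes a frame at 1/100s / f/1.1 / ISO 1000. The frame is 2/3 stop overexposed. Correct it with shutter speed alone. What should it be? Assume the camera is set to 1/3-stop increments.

Overexposed by 2/3 stop → need 2/3 stop darker.
Shutter speed: 1/100 → 1/125 → 1/160.

1/160s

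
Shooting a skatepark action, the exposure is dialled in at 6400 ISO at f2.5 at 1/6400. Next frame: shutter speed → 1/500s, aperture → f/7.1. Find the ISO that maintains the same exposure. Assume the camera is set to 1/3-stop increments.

Shutter speed: 1/6400 → 1/5000 → 1/4000 → 1/3200 → 1/2500 → 1/2000 → 1/1600 → 1/1250 → 1/1000 → 1/800 → 1/640 → 1/500 — 3 2/3 stops slower (brighter).
Aperture: f/2.5 → f/2.8 → f/3.2 → f/3.5 → f/4 → f/4.5 → f/5 → f/5.6 → f/6.3 → f/7.1 — 3 stops smaller aperture (darker).
Net change so far: 2/3 stop brighter. Offset with the ISO: 6400 → 5000 → 4000.

ISO 4000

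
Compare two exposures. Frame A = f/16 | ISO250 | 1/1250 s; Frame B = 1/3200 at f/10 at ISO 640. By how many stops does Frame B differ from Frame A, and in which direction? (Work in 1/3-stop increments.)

1 1/3 stops brighter

Aperture: f/16 → f/14 → f/13 → f/11 → f/10 — 1 1/3 stops larger aperture (brighter).
Shutter speed: 1/1250 → 1/1600 → 1/2000 → 1/2500 → 1/3200 — 1 1/3 stops faster (darker).
ISO: 250 → 320 → 400 → 500 → 640 — 1 1/3 stops raised (brighter).
Net: +1 1/3 −1 1/3 +1 1/3 = +1 1/3 stops.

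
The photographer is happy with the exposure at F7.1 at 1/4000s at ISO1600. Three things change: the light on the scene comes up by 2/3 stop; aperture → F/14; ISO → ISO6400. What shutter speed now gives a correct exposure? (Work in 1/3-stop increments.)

Scene light: 2/3 stop brighter.
Aperture: f/7.1 → f/8 → f/9 → f/10 → f/11 → f/13 → f/14 — 2 stops narrower (darker).
ISO: 1600 → 2000 → 2500 → 3200 → 4000 → 5000 → 6400 — 2 stops raised (brighter).
Net so far: 2/3 stop brighter. Shutter speed: 1/4000 → 1/5000 → 1/6400.

1/6400s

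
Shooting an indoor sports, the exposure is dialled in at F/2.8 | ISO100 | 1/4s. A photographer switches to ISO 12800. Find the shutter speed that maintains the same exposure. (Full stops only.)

1/500s

ISO: 100 → 200 → 400 → 800 → 1600 → 3200 → 6400 → 12800 — 7 stops raised (brighter).
Need 7 stops darker from the shutter speed: 1/4 → 1/8 → 1/15 → 1/30 → 1/60 → 1/125 → 1/250 → 1/500.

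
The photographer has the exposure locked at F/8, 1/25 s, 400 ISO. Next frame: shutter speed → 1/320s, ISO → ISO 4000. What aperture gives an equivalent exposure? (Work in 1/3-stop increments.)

f/7.1

Shutter speed: 1/25 → 1/30 → 1/40 → 1/50 → 1/60 → 1/80 → 1/100 → 1/125 → 1/160 → 1/200 → 1/250 → 1/320 — 3 2/3 stops faster (darker).
ISO: 400 → 500 → 640 → 800 → 1000 → 1250 → 1600 → 2000 → 2500 → 3200 → 4000 — 3 1/3 stops higher (brighter).
Net change so far: 1/3 stop darker. Offset with the aperture: f/8 → f/7.1.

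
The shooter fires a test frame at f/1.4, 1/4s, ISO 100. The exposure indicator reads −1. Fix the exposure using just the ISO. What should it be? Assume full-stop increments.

Underexposed by 1 stop → need 1 stop brighter.
ISO: 100 → 200.

ISO 200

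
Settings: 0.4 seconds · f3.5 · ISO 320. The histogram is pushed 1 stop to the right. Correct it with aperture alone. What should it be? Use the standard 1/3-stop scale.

f/5

Overexposed by 1 stop → need 1 stop darker.
Aperture: f/3.5 → f/4 → f/4.5 → f/5.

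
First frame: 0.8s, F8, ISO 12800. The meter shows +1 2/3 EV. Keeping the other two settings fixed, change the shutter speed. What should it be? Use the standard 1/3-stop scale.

1/4s

Overexposed by 1 2/3 stops → need 1 2/3 stops darker.
Shutter speed: 0.8 → 0.6 → 0.5 → 0.4 → 0.3 → 1/4.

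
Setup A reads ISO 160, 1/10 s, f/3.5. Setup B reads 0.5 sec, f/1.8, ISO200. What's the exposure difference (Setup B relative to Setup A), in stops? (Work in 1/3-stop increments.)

Aperture: f/3.5 → f/3.2 → f/2.8 → f/2.5 → f/2.2 → f/2 → f/1.8 — 2 stops larger aperture (brighter).
Shutter speed: 1/10 → 1/8 → 1/6 → 1/5 → 1/4 → 0.3 → 0.4 → 0.5 — 2 1/3 stops slower (brighter).
ISO: 160 → 200 — 1/3 stop raised (brighter).
Net: +2 +2 1/3 +1/3 = +4 2/3 stops.

4 2/3 stops brighter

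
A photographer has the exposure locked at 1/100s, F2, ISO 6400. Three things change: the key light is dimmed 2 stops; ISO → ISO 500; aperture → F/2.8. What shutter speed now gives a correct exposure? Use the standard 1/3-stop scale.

1 s

Scene light: 2 stops darker.
ISO: 6400 → 5000 → 4000 → 3200 → 2500 → 2000 → 1600 → 1250 → 1000 → 800 → 640 → 500 — 3 2/3 stops lower (darker).
Aperture: f/2 → f/2.2 → f/2.5 → f/2.8 — 1 stop stopped down (darker).
Net so far: 6 2/3 stops darker. Shutter speed: 1/100 → 1/80 → 1/60 → 1/50 → 1/40 → 1/30 → 1/25 → 1/20 → 1/15 → 1/13 → 1/10 → 1/8 → 1/6 → 1/5 → 1/4 → 0.3 → 0.4 → 0.5 → 0.6 → 0.8 → 1.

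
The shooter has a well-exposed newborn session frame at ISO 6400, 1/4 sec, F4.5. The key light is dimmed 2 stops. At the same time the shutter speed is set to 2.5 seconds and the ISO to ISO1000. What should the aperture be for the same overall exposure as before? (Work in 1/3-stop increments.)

f/2.8

Scene light: 2 stops darker.
Shutter speed: 1/4 → 0.3 → 0.4 → 0.5 → 0.6 → 0.8 → 1 → 1.3 → 1.6 → 2 → 2.5 — 3 1/3 stops longer (brighter).
ISO: 6400 → 5000 → 4000 → 3200 → 2500 → 2000 → 1600 → 1250 → 1000 — 2 2/3 stops dropped (darker).
Net so far: 1 1/3 stops darker. Aperture: f/4.5 → f/4 → f/3.5 → f/3.2 → f/2.8.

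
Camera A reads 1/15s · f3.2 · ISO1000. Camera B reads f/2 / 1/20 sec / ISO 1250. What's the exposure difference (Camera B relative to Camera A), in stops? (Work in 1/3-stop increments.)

1 1/3 stops brighter

Aperture: f/3.2 → f/2.8 → f/2.5 → f/2.2 → f/2 — 1 1/3 stops larger aperture (brighter).
Shutter speed: 1/15 → 1/20 — 1/3 stop shorter (darker).
ISO: 1000 → 1250 — 1/3 stop raised (brighter).
Net: +1 1/3 −1/3 +1/3 = +1 1/3 stops.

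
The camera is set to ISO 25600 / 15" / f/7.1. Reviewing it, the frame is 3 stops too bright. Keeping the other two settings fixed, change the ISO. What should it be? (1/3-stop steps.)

Overexposed by 3 stops → need 3 stops darker.
ISO: 25600 → 20000 → 16000 → 12800 → 10000 → 8000 → 6400 → 5000 → 4000 → 3200.

ISO 3200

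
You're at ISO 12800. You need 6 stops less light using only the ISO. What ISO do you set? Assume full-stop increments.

ISO: 12800 → 6400 → 3200 → 1600 → 800 → 400 → 200 — 6 stops lower (darker).

ISO 200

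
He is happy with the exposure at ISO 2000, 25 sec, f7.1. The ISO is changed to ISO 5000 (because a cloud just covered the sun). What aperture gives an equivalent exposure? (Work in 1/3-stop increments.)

f/11

ISO: 2000 → 2500 → 3200 → 4000 → 5000 — 1 1/3 stops higher (brighter).
Need 1 1/3 stops darker from the aperture: f/7.1 → f/8 → f/9 → f/10 → f/11.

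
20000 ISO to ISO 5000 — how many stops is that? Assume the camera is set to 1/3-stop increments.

20000 → 16000 → 12800 → 10000 → 8000 → 6400 → 5000 — count the steps: 6 third-stops = 2 stops.

2 stops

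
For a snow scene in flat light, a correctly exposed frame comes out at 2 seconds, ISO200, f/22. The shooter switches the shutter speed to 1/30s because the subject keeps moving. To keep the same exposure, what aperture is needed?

Shutter speed: 2 → 1 → 1/2 → 1/4 → 1/8 → 1/15 → 1/30 — 6 stops shorter (darker).
Need 6 stops brighter from the aperture: f/22 → f/16 → f/11 → f/8 → f/5.6 → f/4 → f/2.8.

f/2.8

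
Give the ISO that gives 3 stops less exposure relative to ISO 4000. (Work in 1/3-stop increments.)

ISO 500

ISO: 4000 → 3200 → 2500 → 2000 → 1600 → 1250 → 1000 → 800 → 640 → 500 — 3 stops lower (darker).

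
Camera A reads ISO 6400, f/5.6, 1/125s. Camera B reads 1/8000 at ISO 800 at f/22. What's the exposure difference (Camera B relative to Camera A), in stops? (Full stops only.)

Aperture: f/5.6 → f/8 → f/11 → f/16 → f/22 — 4 stops narrower (darker).
Shutter speed: 1/125 → 1/250 → 1/500 → 1/1000 → 1/2000 → 1/4000 → 1/8000 — 6 stops faster (darker).
ISO: 6400 → 3200 → 1600 → 800 — 3 stops lower (darker).
Net: −4 −6 −3 = −13 stops.

13 stops darker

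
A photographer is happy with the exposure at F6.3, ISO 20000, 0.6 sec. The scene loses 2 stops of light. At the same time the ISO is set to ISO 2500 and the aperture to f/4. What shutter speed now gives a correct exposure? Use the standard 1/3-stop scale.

8 s

Scene light: 2 stops darker.
ISO: 20000 → 16000 → 12800 → 10000 → 8000 → 6400 → 5000 → 4000 → 3200 → 2500 — 3 stops dropped (darker).
Aperture: f/6.3 → f/5.6 → f/5 → f/4.5 → f/4 — 1 1/3 stops opened up (brighter).
Net so far: 3 2/3 stops darker. Shutter speed: 0.6 → 0.8 → 1 → 1.3 → 1.6 → 2 → 2.5 → 3.2 → 4 → 5 → 6 → 8.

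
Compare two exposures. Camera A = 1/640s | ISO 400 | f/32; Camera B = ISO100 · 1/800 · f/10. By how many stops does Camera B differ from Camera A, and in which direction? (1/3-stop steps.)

1 stop brighter

Aperture: f/32 → f/29 → f/25 → f/22 → f/20 → f/18 → f/16 → f/14 → f/13 → f/11 → f/10 — 3 1/3 stops wider (brighter).
Shutter speed: 1/640 → 1/800 — 1/3 stop shorter (darker).
ISO: 400 → 320 → 250 → 200 → 160 → 125 → 100 — 2 stops lower (darker).
Net: +3 1/3 −1/3 −2 = +1 stop.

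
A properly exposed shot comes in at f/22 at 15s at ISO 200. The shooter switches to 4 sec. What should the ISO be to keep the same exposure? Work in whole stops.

Shutter speed: 15 → 8 → 4 — 2 stops faster (darker).
Need 2 stops brighter from the ISO: 200 → 400 → 800.

ISO 800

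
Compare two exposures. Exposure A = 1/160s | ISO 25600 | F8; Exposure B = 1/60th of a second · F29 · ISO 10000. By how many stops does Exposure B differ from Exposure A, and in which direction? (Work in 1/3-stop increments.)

Aperture: f/8 → f/9 → f/10 → f/11 → f/13 → f/14 → f/16 → f/18 → f/20 → f/22 → f/25 → f/29 — 3 2/3 stops smaller aperture (darker).
Shutter speed: 1/160 → 1/125 → 1/100 → 1/80 → 1/60 — 1 1/3 stops longer (brighter).
ISO: 25600 → 20000 → 16000 → 12800 → 10000 — 1 1/3 stops lower (darker).
Net: −3 2/3 +1 1/3 −1 1/3 = −3 2/3 stops.

3 2/3 stops darker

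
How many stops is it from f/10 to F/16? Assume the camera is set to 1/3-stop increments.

f/10 → f/11 → f/13 → f/14 → f/16 — count the steps: 4 third-stops = 1 1/3 stops.

1 1/3 stops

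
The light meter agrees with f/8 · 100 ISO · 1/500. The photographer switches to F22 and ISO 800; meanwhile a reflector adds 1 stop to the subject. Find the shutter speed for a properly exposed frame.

1/1000s

Scene light: 1 stop brighter.
Aperture: f/8 → f/11 → f/16 → f/22 — 3 stops narrower (darker).
ISO: 100 → 200 → 400 → 800 — 3 stops higher (brighter).
Net so far: 1 stop brighter. Shutter speed: 1/500 → 1/1000.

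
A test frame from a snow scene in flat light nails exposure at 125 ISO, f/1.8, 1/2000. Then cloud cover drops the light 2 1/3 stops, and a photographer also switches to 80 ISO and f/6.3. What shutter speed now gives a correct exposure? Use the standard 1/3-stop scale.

1/20s

Scene light: 2 1/3 stops darker.
ISO: 125 → 100 → 80 — 2/3 stop lower (darker).
Aperture: f/1.8 → f/2 → f/2.2 → f/2.5 → f/2.8 → f/3.2 → f/3.5 → f/4 → f/4.5 → f/5 → f/5.6 → f/6.3 — 3 2/3 stops stopped down (darker).
Net so far: 6 2/3 stops darker. Shutter speed: 1/2000 → 1/1600 → 1/1250 → 1/1000 → 1/800 → 1/640 → 1/500 → 1/400 → 1/320 → 1/250 → 1/200 → 1/160 → 1/125 → 1/100 → 1/80 → 1/60 → 1/50 → 1/40 → 1/30 → 1/25 → 1/20.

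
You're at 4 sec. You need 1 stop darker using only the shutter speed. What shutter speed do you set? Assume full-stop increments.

2 s

Shutter speed: 4 → 2 — 1 stop shorter (darker).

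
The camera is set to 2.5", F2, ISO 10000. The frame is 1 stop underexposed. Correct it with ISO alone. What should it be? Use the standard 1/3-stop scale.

Underexposed by 1 stop → need 1 stop brighter.
ISO: 10000 → 12800 → 16000 → 20000.

ISO 20000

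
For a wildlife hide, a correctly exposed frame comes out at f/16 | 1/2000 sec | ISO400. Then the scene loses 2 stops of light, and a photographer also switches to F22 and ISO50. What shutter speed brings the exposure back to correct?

Scene light: 2 stops darker.
Aperture: f/16 → f/22 — 1 stop stopped down (darker).
ISO: 400 → 200 → 100 → 50 — 3 stops dropped (darker).
Net so far: 6 stops darker. Shutter speed: 1/2000 → 1/1000 → 1/500 → 1/250 → 1/125 → 1/60 → 1/30.

1/30s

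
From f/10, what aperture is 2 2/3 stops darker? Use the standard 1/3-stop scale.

Aperture: f/10 → f/11 → f/13 → f/14 → f/16 → f/18 → f/20 → f/22 → f/25 — 2 2/3 stops narrower (darker).

f/25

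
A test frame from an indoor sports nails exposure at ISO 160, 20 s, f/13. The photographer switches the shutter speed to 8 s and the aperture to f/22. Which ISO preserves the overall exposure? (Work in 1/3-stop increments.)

Shutter speed: 20 → 15 → 13 → 10 → 8 — 1 1/3 stops faster (darker).
Aperture: f/13 → f/14 → f/16 → f/18 → f/20 → f/22 — 1 2/3 stops stopped down (darker).
Net change so far: 3 stops darker. Offset with the ISO: 160 → 200 → 250 → 320 → 400 → 500 → 640 → 800 → 1000 → 1250.

ISO 1250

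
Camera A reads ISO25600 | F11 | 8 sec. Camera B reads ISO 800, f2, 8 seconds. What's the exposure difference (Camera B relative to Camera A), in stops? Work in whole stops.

same exposure (0 stops)

Aperture: f/11 → f/8 → f/5.6 → f/4 → f/2.8 → f/2 — 5 stops wider (brighter).
Shutter speed: unchanged.
ISO: 25600 → 12800 → 6400 → 3200 → 1600 → 800 — 5 stops dropped (darker).
Net: +5 −5 = 0 stops.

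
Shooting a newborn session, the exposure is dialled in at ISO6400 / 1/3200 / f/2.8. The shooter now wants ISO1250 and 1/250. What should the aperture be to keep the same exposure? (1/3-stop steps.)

f/4.5

ISO: 6400 → 5000 → 4000 → 3200 → 2500 → 2000 → 1600 → 1250 — 2 1/3 stops lower (darker).
Shutter speed: 1/3200 → 1/2500 → 1/2000 → 1/1600 → 1/1250 → 1/1000 → 1/800 → 1/640 → 1/500 → 1/400 → 1/320 → 1/250 — 3 2/3 stops slower (brighter).
Net change so far: 1 1/3 stops brighter. Offset with the aperture: f/2.8 → f/3.2 → f/3.5 → f/4 → f/4.5.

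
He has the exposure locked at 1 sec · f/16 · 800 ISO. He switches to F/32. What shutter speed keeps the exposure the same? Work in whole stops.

4 s

Aperture: f/16 → f/22 → f/32 — 2 stops narrower (darker).
Need 2 stops brighter from the shutter speed: 1 → 2 → 4.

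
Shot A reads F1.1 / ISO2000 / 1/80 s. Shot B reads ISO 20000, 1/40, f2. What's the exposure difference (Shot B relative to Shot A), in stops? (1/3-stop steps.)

2 2/3 stops brighter

Aperture: f/1.1 → f/1.2 → f/1.4 → f/1.6 → f/1.8 → f/2 — 1 2/3 stops smaller aperture (darker).
Shutter speed: 1/80 → 1/60 → 1/50 → 1/40 — 1 stop slower (brighter).
ISO: 2000 → 2500 → 3200 → 4000 → 5000 → 6400 → 8000 → 10000 → 12800 → 16000 → 20000 — 3 1/3 stops raised (brighter).
Net: −1 2/3 +1 +3 1/3 = +2 2/3 stops.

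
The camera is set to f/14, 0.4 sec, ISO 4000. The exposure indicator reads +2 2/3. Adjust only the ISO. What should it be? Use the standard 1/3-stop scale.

ISO 640

Overexposed by 2 2/3 stops → need 2 2/3 stops darker.
ISO: 4000 → 3200 → 2500 → 2000 → 1600 → 1250 → 1000 → 800 → 640.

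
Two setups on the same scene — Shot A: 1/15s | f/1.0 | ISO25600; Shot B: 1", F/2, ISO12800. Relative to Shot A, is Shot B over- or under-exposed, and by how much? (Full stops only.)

1 stop brighter

Aperture: f/1.0 → f/1.4 → f/2 — 2 stops smaller aperture (darker).
Shutter speed: 1/15 → 1/8 → 1/4 → 1/2 → 1 — 4 stops slower (brighter).
ISO: 25600 → 12800 — 1 stop lower (darker).
Net: −2 +4 −1 = +1 stop.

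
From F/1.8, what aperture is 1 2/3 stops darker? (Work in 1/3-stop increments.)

f/3.2

Aperture: f/1.8 → f/2 → f/2.2 → f/2.5 → f/2.8 → f/3.2 — 1 2/3 stops narrower (darker).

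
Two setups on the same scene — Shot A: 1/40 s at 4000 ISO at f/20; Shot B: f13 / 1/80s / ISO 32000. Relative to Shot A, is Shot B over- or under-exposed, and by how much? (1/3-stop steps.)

Aperture: f/20 → f/18 → f/16 → f/14 → f/13 — 1 1/3 stops larger aperture (brighter).
Shutter speed: 1/40 → 1/50 → 1/60 → 1/80 — 1 stop shorter (darker).
ISO: 4000 → 5000 → 6400 → 8000 → 10000 → 12800 → 16000 → 20000 → 25600 → 32000 — 3 stops raised (brighter).
Net: +1 1/3 −1 +3 = +3 1/3 stops.

3 1/3 stops brighter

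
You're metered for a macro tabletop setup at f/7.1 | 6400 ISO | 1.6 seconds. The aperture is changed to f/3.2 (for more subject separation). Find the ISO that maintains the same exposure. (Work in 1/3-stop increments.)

Aperture: f/7.1 → f/6.3 → f/5.6 → f/5 → f/4.5 → f/4 → f/3.5 → f/3.2 — 2 1/3 stops opened up (brighter).
Need 2 1/3 stops darker from the ISO: 6400 → 5000 → 4000 → 3200 → 2500 → 2000 → 1600 → 1250.

ISO 1250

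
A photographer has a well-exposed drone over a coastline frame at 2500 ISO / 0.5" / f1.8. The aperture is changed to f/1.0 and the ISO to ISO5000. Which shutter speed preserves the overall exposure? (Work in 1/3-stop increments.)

1/13s

Aperture: f/1.8 → f/1.6 → f/1.4 → f/1.2 → f/1.1 → f/1.0 — 1 2/3 stops opened up (brighter).
ISO: 2500 → 3200 → 4000 → 5000 — 1 stop raised (brighter).
Net change so far: 2 2/3 stops brighter. Offset with the shutter speed: 0.5 → 0.4 → 0.3 → 1/4 → 1/5 → 1/6 → 1/8 → 1/10 → 1/13.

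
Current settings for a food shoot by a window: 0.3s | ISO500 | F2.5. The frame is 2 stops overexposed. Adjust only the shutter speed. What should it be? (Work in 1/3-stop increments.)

Overexposed by 2 stops → need 2 stops darker.
Shutter speed: 0.3 → 1/4 → 1/5 → 1/6 → 1/8 → 1/10 → 1/13.

1/13s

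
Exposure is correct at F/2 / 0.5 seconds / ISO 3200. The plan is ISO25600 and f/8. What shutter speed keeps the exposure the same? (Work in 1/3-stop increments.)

1 s

ISO: 3200 → 4000 → 5000 → 6400 → 8000 → 10000 → 12800 → 16000 → 20000 → 25600 — 3 stops raised (brighter).
Aperture: f/2 → f/2.2 → f/2.5 → f/2.8 → f/3.2 → f/3.5 → f/4 → f/4.5 → f/5 → f/5.6 → f/6.3 → f/7.1 → f/8 — 4 stops narrower (darker).
Net change so far: 1 stop darker. Offset with the shutter speed: 0.5 → 0.6 → 0.8 → 1.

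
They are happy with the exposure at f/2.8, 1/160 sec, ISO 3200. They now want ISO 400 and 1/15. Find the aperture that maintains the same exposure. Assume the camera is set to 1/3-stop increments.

ISO: 3200 → 2500 → 2000 → 1600 → 1250 → 1000 → 800 → 640 → 500 → 400 — 3 stops dropped (darker).
Shutter speed: 1/160 → 1/125 → 1/100 → 1/80 → 1/60 → 1/50 → 1/40 → 1/30 → 1/25 → 1/20 → 1/15 — 3 1/3 stops slower (brighter).
Net change so far: 1/3 stop brighter. Offset with the aperture: f/2.8 → f/3.2.

f/3.2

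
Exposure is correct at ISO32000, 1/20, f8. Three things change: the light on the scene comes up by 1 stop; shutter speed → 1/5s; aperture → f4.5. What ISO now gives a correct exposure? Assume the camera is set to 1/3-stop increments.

ISO 1250

Scene light: 1 stop brighter.
Shutter speed: 1/20 → 1/15 → 1/13 → 1/10 → 1/8 → 1/6 → 1/5 — 2 stops slower (brighter).
Aperture: f/8 → f/7.1 → f/6.3 → f/5.6 → f/5 → f/4.5 — 1 2/3 stops wider (brighter).
Net so far: 4 2/3 stops brighter. ISO: 32000 → 25600 → 20000 → 16000 → 12800 → 10000 → 8000 → 6400 → 5000 → 4000 → 3200 → 2500 → 2000 → 1600 → 1250.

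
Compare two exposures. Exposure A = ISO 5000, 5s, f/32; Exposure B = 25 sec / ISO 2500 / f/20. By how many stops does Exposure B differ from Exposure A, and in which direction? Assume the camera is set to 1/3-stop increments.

Aperture: f/32 → f/29 → f/25 → f/22 → f/20 — 1 1/3 stops larger aperture (brighter).
Shutter speed: 5 → 6 → 8 → 10 → 13 → 15 → 20 → 25 — 2 1/3 stops longer (brighter).
ISO: 5000 → 4000 → 3200 → 2500 — 1 stop lower (darker).
Net: +1 1/3 +2 1/3 −1 = +2 2/3 stops.

2 2/3 stops brighter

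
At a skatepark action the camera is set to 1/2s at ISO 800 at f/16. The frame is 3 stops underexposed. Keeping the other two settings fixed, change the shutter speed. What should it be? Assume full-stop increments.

Underexposed by 3 stops → need 3 stops brighter.
Shutter speed: 1/2 → 1 → 2 → 4.

4 s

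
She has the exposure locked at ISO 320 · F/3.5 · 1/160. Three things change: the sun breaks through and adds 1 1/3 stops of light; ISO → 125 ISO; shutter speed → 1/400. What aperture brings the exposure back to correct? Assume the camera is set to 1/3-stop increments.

f/2.2

Scene light: 1 1/3 stops brighter.
ISO: 320 → 250 → 200 → 160 → 125 — 1 1/3 stops dropped (darker).
Shutter speed: 1/160 → 1/200 → 1/250 → 1/320 → 1/400 — 1 1/3 stops faster (darker).
Net so far: 1 1/3 stops darker. Aperture: f/3.5 → f/3.2 → f/2.8 → f/2.5 → f/2.2.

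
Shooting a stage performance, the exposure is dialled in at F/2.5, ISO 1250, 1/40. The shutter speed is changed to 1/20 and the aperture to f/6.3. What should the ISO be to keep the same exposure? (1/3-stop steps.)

ISO 4000

Shutter speed: 1/40 → 1/30 → 1/25 → 1/20 — 1 stop slower (brighter).
Aperture: f/2.5 → f/2.8 → f/3.2 → f/3.5 → f/4 → f/4.5 → f/5 → f/5.6 → f/6.3 — 2 2/3 stops smaller aperture (darker).
Net change so far: 1 2/3 stops darker. Offset with the ISO: 1250 → 1600 → 2000 → 2500 → 3200 → 4000.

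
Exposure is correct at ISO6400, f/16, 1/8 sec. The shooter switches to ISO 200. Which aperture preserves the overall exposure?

ISO: 6400 → 3200 → 1600 → 800 → 400 → 200 — 5 stops dropped (darker).
Need 5 stops brighter from the aperture: f/16 → f/11 → f/8 → f/5.6 → f/4 → f/2.8.

f/2.8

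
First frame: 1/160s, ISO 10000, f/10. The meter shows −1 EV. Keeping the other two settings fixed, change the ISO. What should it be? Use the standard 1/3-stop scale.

ISO 20000

Underexposed by 1 stop → need 1 stop brighter.
ISO: 10000 → 12800 → 16000 → 20000.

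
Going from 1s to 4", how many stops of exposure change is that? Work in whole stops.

2 stops

1 → 2 → 4 — count the steps: 2 stops.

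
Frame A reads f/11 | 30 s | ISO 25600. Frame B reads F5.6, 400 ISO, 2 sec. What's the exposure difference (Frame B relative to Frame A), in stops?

8 stops darker

Aperture: f/11 → f/8 → f/5.6 — 2 stops opened up (brighter).
Shutter speed: 30 → 15 → 8 → 4 → 2 — 4 stops shorter (darker).
ISO: 25600 → 12800 → 6400 → 3200 → 1600 → 800 → 400 — 6 stops lower (darker).
Net: +2 −4 −6 = −8 stops.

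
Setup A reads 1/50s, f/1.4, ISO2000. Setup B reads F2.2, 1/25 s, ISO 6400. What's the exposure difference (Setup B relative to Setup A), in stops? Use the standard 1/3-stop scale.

1 1/3 stops brighter

Aperture: f/1.4 → f/1.6 → f/1.8 → f/2 → f/2.2 — 1 1/3 stops smaller aperture (darker).
Shutter speed: 1/50 → 1/40 → 1/30 → 1/25 — 1 stop longer (brighter).
ISO: 2000 → 2500 → 3200 → 4000 → 5000 → 6400 — 1 2/3 stops raised (brighter).
Net: −1 1/3 +1 +1 2/3 = +1 1/3 stops.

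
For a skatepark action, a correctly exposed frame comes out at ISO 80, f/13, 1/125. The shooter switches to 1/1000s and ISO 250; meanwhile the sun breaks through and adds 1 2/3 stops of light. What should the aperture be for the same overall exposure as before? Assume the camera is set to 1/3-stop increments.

f/14

Scene light: 1 2/3 stops brighter.
Shutter speed: 1/125 → 1/160 → 1/200 → 1/250 → 1/320 → 1/400 → 1/500 → 1/640 → 1/800 → 1/1000 — 3 stops shorter (darker).
ISO: 80 → 100 → 125 → 160 → 200 → 250 — 1 2/3 stops higher (brighter).
Net so far: 1/3 stop brighter. Aperture: f/13 → f/14.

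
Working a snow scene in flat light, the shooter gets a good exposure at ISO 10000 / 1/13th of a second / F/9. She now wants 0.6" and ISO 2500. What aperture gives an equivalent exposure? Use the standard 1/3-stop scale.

f/13

Shutter speed: 1/13 → 1/10 → 1/8 → 1/6 → 1/5 → 1/4 → 0.3 → 0.4 → 0.5 → 0.6 — 3 stops slower (brighter).
ISO: 10000 → 8000 → 6400 → 5000 → 4000 → 3200 → 2500 — 2 stops dropped (darker).
Net change so far: 1 stop brighter. Offset with the aperture: f/9 → f/10 → f/11 → f/13.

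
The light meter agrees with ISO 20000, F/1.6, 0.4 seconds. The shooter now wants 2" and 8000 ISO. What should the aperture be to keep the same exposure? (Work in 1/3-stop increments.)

f/2.2

Shutter speed: 0.4 → 0.5 → 0.6 → 0.8 → 1 → 1.3 → 1.6 → 2 — 2 1/3 stops slower (brighter).
ISO: 20000 → 16000 → 12800 → 10000 → 8000 — 1 1/3 stops lower (darker).
Net change so far: 1 stop brighter. Offset with the aperture: f/1.6 → f/1.8 → f/2 → f/2.2.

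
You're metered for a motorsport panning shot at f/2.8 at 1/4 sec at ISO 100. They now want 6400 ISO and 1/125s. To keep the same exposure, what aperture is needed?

f/4

ISO: 100 → 200 → 400 → 800 → 1600 → 3200 → 6400 — 6 stops raised (brighter).
Shutter speed: 1/4 → 1/8 → 1/15 → 1/30 → 1/60 → 1/125 — 5 stops shorter (darker).
Net change so far: 1 stop brighter. Offset with the aperture: f/2.8 → f/4.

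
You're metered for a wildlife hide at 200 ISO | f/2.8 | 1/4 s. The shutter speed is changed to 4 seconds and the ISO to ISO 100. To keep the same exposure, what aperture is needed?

Shutter speed: 1/4 → 1/2 → 1 → 2 → 4 — 4 stops slower (brighter).
ISO: 200 → 100 — 1 stop lower (darker).
Net change so far: 3 stops brighter. Offset with the aperture: f/2.8 → f/4 → f/5.6 → f/8.

f/8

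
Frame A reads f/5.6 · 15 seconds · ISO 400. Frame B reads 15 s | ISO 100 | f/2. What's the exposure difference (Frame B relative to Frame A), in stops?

Aperture: f/5.6 → f/4 → f/2.8 → f/2 — 3 stops wider (brighter).
Shutter speed: unchanged.
ISO: 400 → 200 → 100 — 2 stops dropped (darker).
Net: +3 −2 = +1 stop.

1 stop brighter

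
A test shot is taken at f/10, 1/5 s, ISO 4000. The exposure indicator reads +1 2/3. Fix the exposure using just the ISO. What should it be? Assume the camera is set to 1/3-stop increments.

ISO 1250

Overexposed by 1 2/3 stops → need 1 2/3 stops darker.
ISO: 4000 → 3200 → 2500 → 2000 → 1600 → 1250.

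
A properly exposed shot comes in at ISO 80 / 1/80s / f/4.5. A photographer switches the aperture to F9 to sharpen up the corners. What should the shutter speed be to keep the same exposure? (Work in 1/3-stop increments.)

1/20s

Aperture: f/4.5 → f/5 → f/5.6 → f/6.3 → f/7.1 → f/8 → f/9 — 2 stops narrower (darker).
Need 2 stops brighter from the shutter speed: 1/80 → 1/60 → 1/50 → 1/40 → 1/30 → 1/25 → 1/20.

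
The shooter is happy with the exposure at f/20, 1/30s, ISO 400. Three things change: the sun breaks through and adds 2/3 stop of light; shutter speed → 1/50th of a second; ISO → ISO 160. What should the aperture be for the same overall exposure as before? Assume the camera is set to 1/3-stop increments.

Scene light: 2/3 stop brighter.
Shutter speed: 1/30 → 1/40 → 1/50 — 2/3 stop faster (darker).
ISO: 400 → 320 → 250 → 200 → 160 — 1 1/3 stops lower (darker).
Net so far: 1 1/3 stops darker. Aperture: f/20 → f/18 → f/16 → f/14 → f/13.

f/13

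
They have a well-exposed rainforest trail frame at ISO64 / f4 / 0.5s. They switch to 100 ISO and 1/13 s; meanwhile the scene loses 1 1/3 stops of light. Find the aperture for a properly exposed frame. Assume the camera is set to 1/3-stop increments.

f/1.2

Scene light: 1 1/3 stops darker.
ISO: 64 → 80 → 100 — 2/3 stop raised (brighter).
Shutter speed: 0.5 → 0.4 → 0.3 → 1/4 → 1/5 → 1/6 → 1/8 → 1/10 → 1/13 — 2 2/3 stops shorter (darker).
Net so far: 3 1/3 stops darker. Aperture: f/4 → f/3.5 → f/3.2 → f/2.8 → f/2.5 → f/2.2 → f/2 → f/1.8 → f/1.6 → f/1.4 → f/1.2.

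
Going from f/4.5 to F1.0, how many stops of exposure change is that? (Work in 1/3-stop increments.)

4 1/3 stops

f/4.5 → f/4 → f/3.5 → f/3.2 → f/2.8 → f/2.5 → f/2.2 → f/2 → f/1.8 → f/1.6 → f/1.4 → f/1.2 → f/1.1 → f/1.0 — count the steps: 13 third-stops = 4 1/3 stops.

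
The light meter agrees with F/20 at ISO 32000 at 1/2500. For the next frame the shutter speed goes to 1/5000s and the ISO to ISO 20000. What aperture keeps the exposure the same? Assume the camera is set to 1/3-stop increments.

f/11

Shutter speed: 1/2500 → 1/3200 → 1/4000 → 1/5000 — 1 stop shorter (darker).
ISO: 32000 → 25600 → 20000 — 2/3 stop lower (darker).
Net change so far: 1 2/3 stops darker. Offset with the aperture: f/20 → f/18 → f/16 → f/14 → f/13 → f/11.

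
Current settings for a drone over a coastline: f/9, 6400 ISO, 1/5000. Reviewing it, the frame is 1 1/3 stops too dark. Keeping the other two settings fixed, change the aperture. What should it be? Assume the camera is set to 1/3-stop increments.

f/5.6

Underexposed by 1 1/3 stops → need 1 1/3 stops brighter.
Aperture: f/9 → f/8 → f/7.1 → f/6.3 → f/5.6.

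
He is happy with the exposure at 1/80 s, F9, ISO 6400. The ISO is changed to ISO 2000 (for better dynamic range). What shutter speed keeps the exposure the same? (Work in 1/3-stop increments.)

1/25s

ISO: 6400 → 5000 → 4000 → 3200 → 2500 → 2000 — 1 2/3 stops lower (darker).
Need 1 2/3 stops brighter from the shutter speed: 1/80 → 1/60 → 1/50 → 1/40 → 1/30 → 1/25.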